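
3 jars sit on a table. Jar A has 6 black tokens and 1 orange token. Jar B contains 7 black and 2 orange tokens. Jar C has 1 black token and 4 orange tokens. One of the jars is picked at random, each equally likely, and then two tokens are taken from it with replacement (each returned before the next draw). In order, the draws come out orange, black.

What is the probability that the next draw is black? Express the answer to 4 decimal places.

For each hypothesis, P(data | H) works out to: P(data | jar A) = (1/7)(6/7) = 0.12245; P(data | jar B) = (2/9)(7/9) = 0.17284; P(data | jar C) = (4/5)(1/5) = 0.16.
Weighting by the prior gives 1/3 · 0.12245 = 0.040816, 1/3 · 0.17284 = 0.057613, 1/3 · 0.16 = 0.053333; with total 0.15176.
Normalising, the posterior is P(jar A | data) = 0.26895, P(jar B | data) = 0.37963, P(jar C | data) = 0.35143.
Averaging over the posterior, P(black next | data) = (6/7)(0.26895) + (7/9)(0.37963) + (1/5)(0.35143) = 0.59608.

0.5961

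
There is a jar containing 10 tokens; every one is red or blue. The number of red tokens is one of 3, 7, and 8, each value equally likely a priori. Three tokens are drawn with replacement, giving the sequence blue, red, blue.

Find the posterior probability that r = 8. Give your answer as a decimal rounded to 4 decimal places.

The likelihood of the observed sequence under each hypothesis: P(data | r = 3) = (7/10)(3/10)(7/10) = 0.147; P(data | r = 7) = (3/10)(7/10)(3/10) = 0.063; P(data | r = 8) = (2/10)(8/10)(2/10) = 0.032.
Weighting by the prior gives 1/3 · 0.147 = 0.049, 1/3 · 0.063 = 0.021, 1/3 · 0.032 = 0.010667; these sum to 0.080667.
By Bayes' rule, P(r = 8 | data) = (0.010667) / (0.080667) = 0.13223.

0.1322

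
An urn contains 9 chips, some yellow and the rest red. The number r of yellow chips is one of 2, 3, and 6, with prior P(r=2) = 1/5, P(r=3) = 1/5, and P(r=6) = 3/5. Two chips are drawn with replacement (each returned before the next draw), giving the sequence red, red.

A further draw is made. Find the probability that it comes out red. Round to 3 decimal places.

Under each hypothesis, the probability of the observed sequence is: P(data | r = 2) = (7/9)(7/9) = 49/81; P(data | r = 3) = (6/9)(6/9) = 4/9; P(data | r = 6) = (3/9)(3/9) = 1/9.
Multiplying each by its prior: 1/5 · 49/81 = 49/405, 1/5 · 4/9 = 4/45, 3/5 · 1/9 = 1/15; with total 112/405.
The posterior is then P(r = 2 | data) = 7/16, P(r = 3 | data) = 9/28, P(r = 6 | data) = 27/112.
Averaging over the posterior, P(red next | data) = (7/9)(7/16) + (2/3)(9/28) + (1/3)(27/112) = 40/63.

0.635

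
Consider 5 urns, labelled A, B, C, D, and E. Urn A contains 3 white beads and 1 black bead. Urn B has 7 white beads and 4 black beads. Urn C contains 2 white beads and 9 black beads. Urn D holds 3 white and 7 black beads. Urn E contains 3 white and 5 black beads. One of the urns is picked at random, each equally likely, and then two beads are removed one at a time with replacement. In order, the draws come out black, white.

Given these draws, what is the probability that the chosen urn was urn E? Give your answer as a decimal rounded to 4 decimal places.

0.2316

For each hypothesis, P(data | H) works out to: P(data | urn A) = (1/4)(3/4) = 0.1875; P(data | urn B) = (4/11)(7/11) = 0.2314; P(data | urn C) = (9/11)(2/11) = 0.14876; P(data | urn D) = (7/10)(3/10) = 0.21; P(data | urn E) = (5/8)(3/8) = 0.23438.
Multiplying each by its prior: 1/5 · 0.1875 = 0.0375, 1/5 · 0.2314 = 0.046281, 1/5 · 0.14876 = 0.029752, 1/5 · 0.21 = 0.042, 1/5 · 0.23438 = 0.046875; summing to 0.20241.
Therefore the posterior P(urn E | data) = (0.046875) / (0.20241) = 0.23159.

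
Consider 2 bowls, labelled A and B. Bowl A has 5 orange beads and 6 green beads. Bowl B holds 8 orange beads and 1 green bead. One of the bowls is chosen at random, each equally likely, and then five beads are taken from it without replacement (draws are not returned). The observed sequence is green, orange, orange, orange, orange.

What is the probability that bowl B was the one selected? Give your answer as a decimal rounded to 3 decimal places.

For each hypothesis, P(data | H) works out to: P(data | bowl A) = (6/11)(5/10)(4/9)(3/8)(2/7) = 1/77; P(data | bowl B) = (1/9)(8/8)(7/7)(6/6)(5/5) = 1/9.
The prior-weighted likelihoods are 1/2 · 1/77 = 1/154, 1/2 · 1/9 = 1/18; with total 43/693.
Hence P(bowl B | data) = (1/18) / (43/693) = 77/86.

0.895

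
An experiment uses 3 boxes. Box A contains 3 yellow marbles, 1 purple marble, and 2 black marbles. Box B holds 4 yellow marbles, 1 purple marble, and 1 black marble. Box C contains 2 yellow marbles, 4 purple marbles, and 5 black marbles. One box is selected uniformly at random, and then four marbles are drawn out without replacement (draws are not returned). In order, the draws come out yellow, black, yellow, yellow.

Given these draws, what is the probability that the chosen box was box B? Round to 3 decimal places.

0.667

Compute the likelihood of the observed sequence for each case: P(data | box A) = (3/6)(2/5)(2/4)(1/3) = 1/30; P(data | box B) = (4/6)(1/5)(3/4)(2/3) = 1/15; P(data | box C) = (2/11)(5/10)(1/9)(0/8) = 0.
The prior-weighted likelihoods are 1/3 · 1/30 = 1/90, 1/3 · 1/15 = 1/45, 1/3 · 0 = 0; these sum to 1/30.
Hence P(box B | data) = (1/45) / (1/30) = 2/3.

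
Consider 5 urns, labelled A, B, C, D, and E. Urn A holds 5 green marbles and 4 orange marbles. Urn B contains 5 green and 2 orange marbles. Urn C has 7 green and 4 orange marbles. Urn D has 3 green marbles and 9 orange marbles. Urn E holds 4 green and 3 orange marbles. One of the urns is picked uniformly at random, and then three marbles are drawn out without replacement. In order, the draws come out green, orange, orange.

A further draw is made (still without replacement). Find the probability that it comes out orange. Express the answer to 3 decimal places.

0.409

Compute the likelihood of the observed sequence for each case: P(data | urn A) = (5/9)(4/8)(3/7) = 0.11905; P(data | urn B) = (5/7)(2/6)(1/5) = 0.047619; P(data | urn C) = (7/11)(4/10)(3/9) = 0.084848; P(data | urn D) = (3/12)(9/11)(8/10) = 0.16364; P(data | urn E) = (4/7)(3/6)(2/5) = 0.11429.
The prior-weighted likelihoods are 1/5 · 0.11905 = 0.02381, 1/5 · 0.047619 = 0.0095238, 1/5 · 0.084848 = 0.01697, 1/5 · 0.16364 = 0.032727, 1/5 · 0.11429 = 0.022857; with total 0.10589.
The posterior is then P(urn A | data) = 0.22486, P(urn B | data) = 0.089943, P(urn C | data) = 0.16026, P(urn D | data) = 0.30908, P(urn E | data) = 0.21586.
So P(orange next | data) = Σ P(orange next | H) P(H | data) = (1/3)(0.22486) + (0)(0.089943) + (1/4)(0.16026) + (7/9)(0.30908) + (1/4)(0.21586) = 0.40938.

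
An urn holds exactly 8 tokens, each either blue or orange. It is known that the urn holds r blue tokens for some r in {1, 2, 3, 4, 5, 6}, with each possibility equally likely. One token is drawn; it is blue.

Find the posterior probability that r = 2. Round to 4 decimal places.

The likelihood of this draw under each hypothesis: P(data | r = 1) = (1/8) = 1/8; P(data | r = 2) = (2/8) = 1/4; P(data | r = 3) = (3/8) = 3/8; P(data | r = 4) = (4/8) = 1/2; P(data | r = 5) = (5/8) = 5/8; P(data | r = 6) = (6/8) = 3/4.
Multiplying each by its prior: 1/6 · 1/8 = 1/48, 1/6 · 1/4 = 1/24, 1/6 · 3/8 = 1/16, 1/6 · 1/2 = 1/12, 1/6 · 5/8 = 5/48, 1/6 · 3/4 = 1/8; with total 7/16.
By Bayes' rule, P(r = 2 | data) = (1/24) / (7/16) = 2/21.

0.0952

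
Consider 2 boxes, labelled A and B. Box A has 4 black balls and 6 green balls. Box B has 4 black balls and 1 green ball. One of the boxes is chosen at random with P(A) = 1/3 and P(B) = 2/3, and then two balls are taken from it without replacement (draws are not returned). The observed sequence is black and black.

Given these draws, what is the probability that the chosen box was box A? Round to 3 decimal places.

The likelihood of the observed sequence under each hypothesis: P(data | box A) = (4/10)(3/9) = 2/15; P(data | box B) = (4/5)(3/4) = 3/5.
The prior-weighted likelihoods are 1/3 · 2/15 = 2/45, 2/3 · 3/5 = 2/5; summing to 4/9.
So P(box A | data) = (2/45) / (4/9) = 1/10.

0.100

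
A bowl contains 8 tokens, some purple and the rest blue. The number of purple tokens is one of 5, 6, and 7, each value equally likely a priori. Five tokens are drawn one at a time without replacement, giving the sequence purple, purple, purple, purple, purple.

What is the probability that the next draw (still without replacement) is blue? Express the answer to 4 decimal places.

0.4286

The likelihood of the observed sequence under each hypothesis: P(data | r = 5) = (5/8)(4/7)(3/6)(2/5)(1/4) = 1/56; P(data | r = 6) = (6/8)(5/7)(4/6)(3/5)(2/4) = 3/28; P(data | r = 7) = (7/8)(6/7)(5/6)(4/5)(3/4) = 3/8.
Multiplying each by its prior: 1/3 · 1/56 = 1/168, 1/3 · 3/28 = 1/28, 1/3 · 3/8 = 1/8; with total 1/6.
Dividing through by the total gives posterior P(r = 5 | data) = 1/28, P(r = 6 | data) = 3/14, P(r = 7 | data) = 3/4.
Averaging over the posterior, P(blue next | data) = (1)(1/28) + (2/3)(3/14) + (1/3)(3/4) = 3/7.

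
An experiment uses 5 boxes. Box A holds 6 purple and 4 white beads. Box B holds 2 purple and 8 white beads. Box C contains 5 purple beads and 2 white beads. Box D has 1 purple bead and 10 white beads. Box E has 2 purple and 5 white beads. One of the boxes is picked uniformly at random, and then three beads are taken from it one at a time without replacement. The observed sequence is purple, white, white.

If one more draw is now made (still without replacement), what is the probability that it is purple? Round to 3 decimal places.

0.323

The likelihood of the observed sequence under each hypothesis: P(data | box A) = (6/10)(4/9)(3/8) = 0.1; P(data | box B) = (2/10)(8/9)(7/8) = 0.15556; P(data | box C) = (5/7)(2/6)(1/5) = 0.047619; P(data | box D) = (1/11)(10/10)(9/9) = 0.090909; P(data | box E) = (2/7)(5/6)(4/5) = 0.19048.
Multiplying each by its prior: 1/5 · 0.1 = 0.02, 1/5 · 0.15556 = 0.031111, 1/5 · 0.047619 = 0.0095238, 1/5 · 0.090909 = 0.018182, 1/5 · 0.19048 = 0.038095; summing to 0.11691.
Normalising, the posterior is P(box A | data) = 0.17107, P(box B | data) = 0.26611, P(box C | data) = 0.081461, P(box D | data) = 0.15552, P(box E | data) = 0.32585.
So P(purple next | data) = Σ P(purple next | H) P(H | data) = (5/7)(0.17107) + (1/7)(0.26611) + (1)(0.081461) + (0)(0.15552) + (1/4)(0.32585) = 0.32313.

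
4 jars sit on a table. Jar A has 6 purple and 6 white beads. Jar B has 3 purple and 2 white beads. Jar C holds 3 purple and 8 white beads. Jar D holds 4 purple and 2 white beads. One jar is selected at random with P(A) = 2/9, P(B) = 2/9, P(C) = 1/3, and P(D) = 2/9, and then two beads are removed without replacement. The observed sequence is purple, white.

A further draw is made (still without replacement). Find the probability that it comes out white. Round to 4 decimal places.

Under each hypothesis, the probability of the observed sequence is: P(data | jar A) = (6/12)(6/11) = 3/11; P(data | jar B) = (3/5)(2/4) = 3/10; P(data | jar C) = (3/11)(8/10) = 12/55; P(data | jar D) = (4/6)(2/5) = 4/15.
The prior-weighted likelihoods are 2/9 · 3/11 = 2/33, 2/9 · 3/10 = 1/15, 1/3 · 12/55 = 4/55, 2/9 · 4/15 = 8/135; these sum to 7/27.
Dividing through by the total gives posterior P(jar A | data) = 18/77, P(jar B | data) = 9/35, P(jar C | data) = 108/385, P(jar D | data) = 8/35.
So P(white next | data) = Σ P(white next | H) P(H | data) = (1/2)(18/77) + (1/3)(9/35) + (7/9)(108/385) + (1/4)(8/35) = 184/385.

0.4779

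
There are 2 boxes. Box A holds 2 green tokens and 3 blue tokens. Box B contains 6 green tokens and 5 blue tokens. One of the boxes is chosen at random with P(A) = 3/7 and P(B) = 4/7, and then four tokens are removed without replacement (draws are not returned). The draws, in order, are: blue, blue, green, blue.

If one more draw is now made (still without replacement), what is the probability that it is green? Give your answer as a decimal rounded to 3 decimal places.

Under each hypothesis, the probability of the observed sequence is: P(data | box A) = (3/5)(2/4)(2/3)(1/2) = 1/10; P(data | box B) = (5/11)(4/10)(6/9)(3/8) = 1/22.
Weighting by the prior gives 3/7 · 1/10 = 3/70, 4/7 · 1/22 = 2/77; these sum to 53/770.
Dividing through by the total gives posterior P(box A | data) = 33/53, P(box B | data) = 20/53.
The predictive probability is P(green next | data) = (1)(33/53) + (5/7)(20/53) = 331/371.

0.892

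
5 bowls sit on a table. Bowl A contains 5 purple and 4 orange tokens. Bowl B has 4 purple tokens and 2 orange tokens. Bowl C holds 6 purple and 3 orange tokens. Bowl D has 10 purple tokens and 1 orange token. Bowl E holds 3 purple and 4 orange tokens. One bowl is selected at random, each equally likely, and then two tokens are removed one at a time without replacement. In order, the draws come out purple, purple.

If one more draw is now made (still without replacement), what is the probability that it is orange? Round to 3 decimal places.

0.361

Compute the likelihood of the observed sequence for each case: P(data | bowl A) = (5/9)(4/8) = 0.27778; P(data | bowl B) = (4/6)(3/5) = 0.4; P(data | bowl C) = (6/9)(5/8) = 0.41667; P(data | bowl D) = (10/11)(9/10) = 0.81818; P(data | bowl E) = (3/7)(2/6) = 0.14286.
The prior-weighted likelihoods are 1/5 · 0.27778 = 0.055556, 1/5 · 0.4 = 0.08, 1/5 · 0.41667 = 0.083333, 1/5 · 0.81818 = 0.16364, 1/5 · 0.14286 = 0.028571; these sum to 0.4111.
The posterior is then P(bowl A | data) = 0.13514, P(bowl B | data) = 0.1946, P(bowl C | data) = 0.20271, P(bowl D | data) = 0.39805, P(bowl E | data) = 0.069501.
So P(orange next | data) = Σ P(orange next | H) P(H | data) = (4/7)(0.13514) + (1/2)(0.1946) + (3/7)(0.20271) + (1/9)(0.39805) + (4/5)(0.069501) = 0.36123.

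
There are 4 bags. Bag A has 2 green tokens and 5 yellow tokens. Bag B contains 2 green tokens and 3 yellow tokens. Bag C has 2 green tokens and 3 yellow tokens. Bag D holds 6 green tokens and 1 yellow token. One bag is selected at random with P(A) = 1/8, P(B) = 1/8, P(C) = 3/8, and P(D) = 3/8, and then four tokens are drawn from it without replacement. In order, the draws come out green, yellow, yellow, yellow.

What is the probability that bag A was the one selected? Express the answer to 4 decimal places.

Compute the likelihood of the observed sequence for each case: P(data | bag A) = (2/7)(5/6)(4/5)(3/4) = 1/7; P(data | bag B) = (2/5)(3/4)(2/3)(1/2) = 1/10; P(data | bag C) = (2/5)(3/4)(2/3)(1/2) = 1/10; P(data | bag D) = (6/7)(1/6)(0/5) = 0.
Multiplying each by its prior: 1/8 · 1/7 = 1/56, 1/8 · 1/10 = 1/80, 3/8 · 1/10 = 3/80, 3/8 · 0 = 0; these sum to 19/280.
By Bayes' rule, P(bag A | data) = (1/56) / (19/280) = 5/19.

0.2632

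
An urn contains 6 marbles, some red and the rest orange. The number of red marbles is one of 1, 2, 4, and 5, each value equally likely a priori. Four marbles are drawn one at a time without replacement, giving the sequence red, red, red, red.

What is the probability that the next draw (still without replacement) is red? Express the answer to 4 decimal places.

0.4167

Compute the likelihood of the observed sequence for each case: P(data | r = 1) = (1/6)(0/5) = 0; P(data | r = 2) = (2/6)(1/5)(0/4) = 0; P(data | r = 4) = (4/6)(3/5)(2/4)(1/3) = 1/15; P(data | r = 5) = (5/6)(4/5)(3/4)(2/3) = 1/3.
Multiplying each by its prior: 1/4 · 0 = 0, 1/4 · 0 = 0, 1/4 · 1/15 = 1/60, 1/4 · 1/3 = 1/12; summing to 1/10.
The posterior is then P(r = 1 | data) = 0, P(r = 2 | data) = 0, P(r = 4 | data) = 1/6, P(r = 5 | data) = 5/6.
Averaging over the posterior, P(red next | data) = (0)(1/6) + (1/2)(5/6) = 5/12.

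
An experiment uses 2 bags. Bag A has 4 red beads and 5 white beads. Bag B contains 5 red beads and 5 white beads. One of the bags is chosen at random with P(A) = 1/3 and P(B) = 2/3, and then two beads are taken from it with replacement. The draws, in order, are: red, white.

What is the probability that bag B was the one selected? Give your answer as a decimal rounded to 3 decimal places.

The likelihood of the observed sequence under each hypothesis: P(data | bag A) = (4/9)(5/9) = 20/81; P(data | bag B) = (5/10)(5/10) = 1/4.
The prior-weighted likelihoods are 1/3 · 20/81 = 20/243, 2/3 · 1/4 = 1/6; summing to 121/486.
By Bayes' rule, P(bag B | data) = (1/6) / (121/486) = 81/121.

0.669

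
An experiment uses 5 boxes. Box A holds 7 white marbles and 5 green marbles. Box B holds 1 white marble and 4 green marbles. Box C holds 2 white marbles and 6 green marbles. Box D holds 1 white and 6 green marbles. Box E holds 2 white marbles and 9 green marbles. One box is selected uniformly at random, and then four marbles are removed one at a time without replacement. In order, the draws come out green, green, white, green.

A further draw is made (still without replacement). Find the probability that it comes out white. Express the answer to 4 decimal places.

0.1240

Under each hypothesis, the probability of the observed sequence is: P(data | box A) = (5/12)(4/11)(7/10)(3/9) = 0.035354; P(data | box B) = (4/5)(3/4)(1/3)(2/2) = 0.2; P(data | box C) = (6/8)(5/7)(2/6)(4/5) = 0.14286; P(data | box D) = (6/7)(5/6)(1/5)(4/4) = 0.14286; P(data | box E) = (9/11)(8/10)(2/9)(7/8) = 0.12727.
Multiplying each by its prior: 1/5 · 0.035354 = 0.0070707, 1/5 · 0.2 = 0.04, 1/5 · 0.14286 = 0.028571, 1/5 · 0.14286 = 0.028571, 1/5 · 0.12727 = 0.025455; with total 0.12967.
Dividing through by the total gives posterior P(box A | data) = 0.054529, P(box B | data) = 0.30848, P(box C | data) = 0.22034, P(box D | data) = 0.22034, P(box E | data) = 0.19631.
So P(white next | data) = Σ P(white next | H) P(H | data) = (3/4)(0.054529) + (0)(0.30848) + (1/4)(0.22034) + (0)(0.22034) + (1/7)(0.19631) = 0.12403.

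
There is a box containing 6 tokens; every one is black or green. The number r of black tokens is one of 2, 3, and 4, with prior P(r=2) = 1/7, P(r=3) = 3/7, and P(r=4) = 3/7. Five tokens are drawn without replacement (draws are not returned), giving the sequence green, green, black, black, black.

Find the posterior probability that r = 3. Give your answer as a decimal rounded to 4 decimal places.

For each hypothesis, P(data | H) works out to: P(data | r = 2) = (4/6)(3/5)(2/4)(1/3)(0/2) = 0; P(data | r = 3) = (3/6)(2/5)(3/4)(2/3)(1/2) = 1/20; P(data | r = 4) = (2/6)(1/5)(4/4)(3/3)(2/2) = 1/15.
Weighting by the prior gives 1/7 · 0 = 0, 3/7 · 1/20 = 3/140, 3/7 · 1/15 = 1/35; these sum to 1/20.
By Bayes' rule, P(r = 3 | data) = (3/140) / (1/20) = 3/7.

0.4286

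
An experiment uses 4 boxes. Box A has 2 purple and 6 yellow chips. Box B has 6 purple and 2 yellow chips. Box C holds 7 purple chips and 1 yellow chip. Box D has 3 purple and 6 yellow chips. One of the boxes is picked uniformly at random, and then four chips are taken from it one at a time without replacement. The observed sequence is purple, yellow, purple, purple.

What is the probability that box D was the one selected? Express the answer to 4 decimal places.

0.0426

Under each hypothesis, the probability of the observed sequence is: P(data | box A) = (2/8)(6/7)(1/6)(0/5) = 0; P(data | box B) = (6/8)(2/7)(5/6)(4/5) = 1/7; P(data | box C) = (7/8)(1/7)(6/6)(5/5) = 1/8; P(data | box D) = (3/9)(6/8)(2/7)(1/6) = 1/84.
The prior-weighted likelihoods are 1/4 · 0 = 0, 1/4 · 1/7 = 1/28, 1/4 · 1/8 = 1/32, 1/4 · 1/84 = 1/336; these sum to 47/672.
Therefore the posterior P(box D | data) = (1/336) / (47/672) = 2/47.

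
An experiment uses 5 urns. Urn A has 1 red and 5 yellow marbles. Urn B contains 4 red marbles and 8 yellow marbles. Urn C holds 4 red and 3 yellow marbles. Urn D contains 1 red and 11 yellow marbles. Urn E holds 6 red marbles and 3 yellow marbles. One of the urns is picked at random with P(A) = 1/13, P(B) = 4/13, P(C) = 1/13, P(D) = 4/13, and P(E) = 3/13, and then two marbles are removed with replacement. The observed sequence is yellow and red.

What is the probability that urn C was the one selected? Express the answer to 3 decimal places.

For each hypothesis, P(data | H) works out to: P(data | urn A) = (5/6)(1/6) = 5/36; P(data | urn B) = (8/12)(4/12) = 2/9; P(data | urn C) = (3/7)(4/7) = 12/49; P(data | urn D) = (11/12)(1/12) = 11/144; P(data | urn E) = (3/9)(6/9) = 2/9.
Weighting by the prior gives 1/13 · 5/36 = 5/468, 4/13 · 2/9 = 8/117, 1/13 · 12/49 = 12/637, 4/13 · 11/144 = 11/468, 3/13 · 2/9 = 2/39; these sum to 110/637.
By Bayes' rule, P(urn C | data) = (12/637) / (110/637) = 6/55.

0.109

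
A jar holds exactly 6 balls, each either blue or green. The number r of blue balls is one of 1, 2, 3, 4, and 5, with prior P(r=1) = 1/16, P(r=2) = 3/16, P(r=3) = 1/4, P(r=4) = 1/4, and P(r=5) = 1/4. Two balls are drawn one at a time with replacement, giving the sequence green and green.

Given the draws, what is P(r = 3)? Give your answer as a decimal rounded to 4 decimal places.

0.2791

The likelihood of the observed sequence under each hypothesis: P(data | r = 1) = (5/6)(5/6) = 25/36; P(data | r = 2) = (4/6)(4/6) = 4/9; P(data | r = 3) = (3/6)(3/6) = 1/4; P(data | r = 4) = (2/6)(2/6) = 1/9; P(data | r = 5) = (1/6)(1/6) = 1/36.
Multiplying each by its prior: 1/16 · 25/36 = 25/576, 3/16 · 4/9 = 1/12, 1/4 · 1/4 = 1/16, 1/4 · 1/9 = 1/36, 1/4 · 1/36 = 1/144; these sum to 43/192.
Therefore the posterior P(r = 3 | data) = (1/16) / (43/192) = 12/43.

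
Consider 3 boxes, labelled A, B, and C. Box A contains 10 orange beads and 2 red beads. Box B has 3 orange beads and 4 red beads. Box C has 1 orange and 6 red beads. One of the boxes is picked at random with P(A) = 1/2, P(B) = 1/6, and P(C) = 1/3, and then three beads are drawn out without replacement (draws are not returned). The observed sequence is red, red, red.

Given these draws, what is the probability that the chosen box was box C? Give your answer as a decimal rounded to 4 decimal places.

0.9091

For each hypothesis, P(data | H) works out to: P(data | box A) = (2/12)(1/11)(0/10) = 0; P(data | box B) = (4/7)(3/6)(2/5) = 4/35; P(data | box C) = (6/7)(5/6)(4/5) = 4/7.
Multiplying each by its prior: 1/2 · 0 = 0, 1/6 · 4/35 = 2/105, 1/3 · 4/7 = 4/21; with total 22/105.
Hence P(box C | data) = (4/21) / (22/105) = 10/11.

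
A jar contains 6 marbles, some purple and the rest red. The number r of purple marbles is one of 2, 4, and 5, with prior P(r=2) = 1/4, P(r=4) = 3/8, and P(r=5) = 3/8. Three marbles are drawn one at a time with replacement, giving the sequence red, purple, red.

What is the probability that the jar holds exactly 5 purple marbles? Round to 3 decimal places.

Under each hypothesis, the probability of the observed sequence is: P(data | r = 2) = (4/6)(2/6)(4/6) = 0.14815; P(data | r = 4) = (2/6)(4/6)(2/6) = 0.074074; P(data | r = 5) = (1/6)(5/6)(1/6) = 0.023148.
Weighting by the prior gives 1/4 · 0.14815 = 0.037037, 3/8 · 0.074074 = 0.027778, 3/8 · 0.023148 = 0.0086806; summing to 0.073495.
Hence P(r = 5 | data) = (0.0086806) / (0.073495) = 0.11811.

0.118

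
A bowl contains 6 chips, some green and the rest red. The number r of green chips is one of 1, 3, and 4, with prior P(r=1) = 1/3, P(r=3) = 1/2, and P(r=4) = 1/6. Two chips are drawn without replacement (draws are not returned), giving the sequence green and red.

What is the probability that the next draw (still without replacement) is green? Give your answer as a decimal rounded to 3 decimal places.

Compute the likelihood of the observed sequence for each case: P(data | r = 1) = (1/6)(5/5) = 1/6; P(data | r = 3) = (3/6)(3/5) = 3/10; P(data | r = 4) = (4/6)(2/5) = 4/15.
Weighting by the prior gives 1/3 · 1/6 = 1/18, 1/2 · 3/10 = 3/20, 1/6 · 4/15 = 2/45; these sum to 1/4.
The posterior is then P(r = 1 | data) = 2/9, P(r = 3 | data) = 3/5, P(r = 4 | data) = 8/45.
Averaging over the posterior, P(green next | data) = (0)(2/9) + (1/2)(3/5) + (3/4)(8/45) = 13/30.

0.433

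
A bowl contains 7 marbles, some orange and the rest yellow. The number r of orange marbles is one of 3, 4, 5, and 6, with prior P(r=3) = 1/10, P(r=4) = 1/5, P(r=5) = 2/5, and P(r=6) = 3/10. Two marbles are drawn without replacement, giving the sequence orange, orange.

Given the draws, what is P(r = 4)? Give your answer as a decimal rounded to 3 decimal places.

The likelihood of the observed sequence under each hypothesis: P(data | r = 3) = (3/7)(2/6) = 1/7; P(data | r = 4) = (4/7)(3/6) = 2/7; P(data | r = 5) = (5/7)(4/6) = 10/21; P(data | r = 6) = (6/7)(5/6) = 5/7.
Weighting by the prior gives 1/10 · 1/7 = 1/70, 1/5 · 2/7 = 2/35, 2/5 · 10/21 = 4/21, 3/10 · 5/7 = 3/14; with total 10/21.
So P(r = 4 | data) = (2/35) / (10/21) = 3/25.

0.120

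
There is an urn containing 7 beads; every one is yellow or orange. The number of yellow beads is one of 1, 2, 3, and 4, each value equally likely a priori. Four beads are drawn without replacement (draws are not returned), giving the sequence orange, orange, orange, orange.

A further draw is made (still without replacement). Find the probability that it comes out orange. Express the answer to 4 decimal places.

0.5556

Compute the likelihood of the observed sequence for each case: P(data | r = 1) = (6/7)(5/6)(4/5)(3/4) = 3/7; P(data | r = 2) = (5/7)(4/6)(3/5)(2/4) = 1/7; P(data | r = 3) = (4/7)(3/6)(2/5)(1/4) = 1/35; P(data | r = 4) = (3/7)(2/6)(1/5)(0/4) = 0.
Weighting by the prior gives 1/4 · 3/7 = 3/28, 1/4 · 1/7 = 1/28, 1/4 · 1/35 = 1/140, 1/4 · 0 = 0; summing to 3/20.
Normalising, the posterior is P(r = 1 | data) = 5/7, P(r = 2 | data) = 5/21, P(r = 3 | data) = 1/21, P(r = 4 | data) = 0.
The predictive probability is P(orange next | data) = (2/3)(5/7) + (1/3)(5/21) + (0)(1/21) = 5/9.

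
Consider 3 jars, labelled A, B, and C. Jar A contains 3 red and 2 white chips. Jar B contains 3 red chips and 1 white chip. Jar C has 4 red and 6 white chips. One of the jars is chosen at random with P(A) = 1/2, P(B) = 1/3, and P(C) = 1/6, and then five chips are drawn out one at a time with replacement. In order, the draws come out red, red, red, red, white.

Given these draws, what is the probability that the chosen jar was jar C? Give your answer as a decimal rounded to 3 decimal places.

0.047

For each hypothesis, P(data | H) works out to: P(data | jar A) = (3/5)(3/5)(3/5)(3/5)(2/5) = 0.05184; P(data | jar B) = (3/4)(3/4)(3/4)(3/4)(1/4) = 0.079102; P(data | jar C) = (4/10)(4/10)(4/10)(4/10)(6/10) = 0.01536.
Weighting by the prior gives 1/2 · 0.05184 = 0.02592, 1/3 · 0.079102 = 0.026367, 1/6 · 0.01536 = 0.00256; with total 0.054847.
Hence P(jar C | data) = (0.00256) / (0.054847) = 0.046675.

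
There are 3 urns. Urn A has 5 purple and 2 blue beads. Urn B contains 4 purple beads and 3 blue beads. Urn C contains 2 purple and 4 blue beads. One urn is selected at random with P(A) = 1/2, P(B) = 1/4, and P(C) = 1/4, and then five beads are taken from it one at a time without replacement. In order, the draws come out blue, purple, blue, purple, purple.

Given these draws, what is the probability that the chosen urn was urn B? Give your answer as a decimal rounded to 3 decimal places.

For each hypothesis, P(data | H) works out to: P(data | urn A) = (2/7)(5/6)(1/5)(4/4)(3/3) = 1/21; P(data | urn B) = (3/7)(4/6)(2/5)(3/4)(2/3) = 2/35; P(data | urn C) = (4/6)(2/5)(3/4)(1/3)(0/2) = 0.
Weighting by the prior gives 1/2 · 1/21 = 1/42, 1/4 · 2/35 = 1/70, 1/4 · 0 = 0; with total 4/105.
So P(urn B | data) = (1/70) / (4/105) = 3/8.

0.375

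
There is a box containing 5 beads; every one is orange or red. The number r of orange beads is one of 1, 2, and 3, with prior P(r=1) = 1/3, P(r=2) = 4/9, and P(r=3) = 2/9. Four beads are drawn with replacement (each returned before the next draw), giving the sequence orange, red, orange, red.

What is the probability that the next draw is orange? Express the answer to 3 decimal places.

0.418

Under each hypothesis, the probability of the observed sequence is: P(data | r = 1) = (1/5)(4/5)(1/5)(4/5) = 0.0256; P(data | r = 2) = (2/5)(3/5)(2/5)(3/5) = 0.0576; P(data | r = 3) = (3/5)(2/5)(3/5)(2/5) = 0.0576.
Multiplying each by its prior: 1/3 · 0.0256 = 0.0085333, 4/9 · 0.0576 = 0.0256, 2/9 · 0.0576 = 0.0128; summing to 0.046933.
Dividing through by the total gives posterior P(r = 1 | data) = 0.18182, P(r = 2 | data) = 0.54545, P(r = 3 | data) = 0.27273.
The predictive probability is P(orange next | data) = (1/5)(0.18182) + (2/5)(0.54545) + (3/5)(0.27273) = 0.41818.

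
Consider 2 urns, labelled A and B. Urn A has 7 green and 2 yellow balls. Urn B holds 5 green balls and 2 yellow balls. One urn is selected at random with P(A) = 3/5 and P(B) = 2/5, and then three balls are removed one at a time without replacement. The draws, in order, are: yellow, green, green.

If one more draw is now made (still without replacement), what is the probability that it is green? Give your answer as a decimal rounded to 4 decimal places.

Compute the likelihood of the observed sequence for each case: P(data | urn A) = (2/9)(7/8)(6/7) = 1/6; P(data | urn B) = (2/7)(5/6)(4/5) = 4/21.
The prior-weighted likelihoods are 3/5 · 1/6 = 1/10, 2/5 · 4/21 = 8/105; these sum to 37/210.
Dividing through by the total gives posterior P(urn A | data) = 21/37, P(urn B | data) = 16/37.
So P(green next | data) = Σ P(green next | H) P(H | data) = (5/6)(21/37) + (3/4)(16/37) = 59/74.

0.7973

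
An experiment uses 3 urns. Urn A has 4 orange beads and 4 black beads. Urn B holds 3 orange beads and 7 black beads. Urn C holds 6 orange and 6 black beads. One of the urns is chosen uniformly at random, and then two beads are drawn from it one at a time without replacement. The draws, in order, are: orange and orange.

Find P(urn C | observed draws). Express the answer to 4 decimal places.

0.4472

Under each hypothesis, the probability of the observed sequence is: P(data | urn A) = (4/8)(3/7) = 0.21429; P(data | urn B) = (3/10)(2/9) = 0.066667; P(data | urn C) = (6/12)(5/11) = 0.22727.
Weighting by the prior gives 1/3 · 0.21429 = 0.071429, 1/3 · 0.066667 = 0.022222, 1/3 · 0.22727 = 0.075758; with total 0.16941.
So P(urn C | data) = (0.075758) / (0.16941) = 0.44719.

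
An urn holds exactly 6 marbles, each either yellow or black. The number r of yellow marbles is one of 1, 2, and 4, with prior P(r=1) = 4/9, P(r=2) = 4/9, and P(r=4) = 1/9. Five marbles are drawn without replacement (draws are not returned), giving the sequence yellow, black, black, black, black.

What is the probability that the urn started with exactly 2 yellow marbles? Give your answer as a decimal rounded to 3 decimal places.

Under each hypothesis, the probability of the observed sequence is: P(data | r = 1) = (1/6)(5/5)(4/4)(3/3)(2/2) = 1/6; P(data | r = 2) = (2/6)(4/5)(3/4)(2/3)(1/2) = 1/15; P(data | r = 4) = (4/6)(2/5)(1/4)(0/3) = 0.
Weighting by the prior gives 4/9 · 1/6 = 2/27, 4/9 · 1/15 = 4/135, 1/9 · 0 = 0; with total 14/135.
By Bayes' rule, P(r = 2 | data) = (4/135) / (14/135) = 2/7.

0.286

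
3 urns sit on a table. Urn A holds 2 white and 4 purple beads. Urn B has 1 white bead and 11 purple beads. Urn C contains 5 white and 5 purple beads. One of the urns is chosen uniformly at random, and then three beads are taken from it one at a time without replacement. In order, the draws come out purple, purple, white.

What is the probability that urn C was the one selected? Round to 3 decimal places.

The likelihood of the observed sequence under each hypothesis: P(data | urn A) = (4/6)(3/5)(2/4) = 1/5; P(data | urn B) = (11/12)(10/11)(1/10) = 1/12; P(data | urn C) = (5/10)(4/9)(5/8) = 5/36.
Weighting by the prior gives 1/3 · 1/5 = 1/15, 1/3 · 1/12 = 1/36, 1/3 · 5/36 = 5/108; with total 19/135.
Hence P(urn C | data) = (5/108) / (19/135) = 25/76.

0.329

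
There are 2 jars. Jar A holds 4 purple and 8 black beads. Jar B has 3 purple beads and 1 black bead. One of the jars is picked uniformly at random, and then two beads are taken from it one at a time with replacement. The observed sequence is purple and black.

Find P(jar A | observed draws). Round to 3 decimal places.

0.542

Compute the likelihood of the observed sequence for each case: P(data | jar A) = (4/12)(8/12) = 2/9; P(data | jar B) = (3/4)(1/4) = 3/16.
The prior-weighted likelihoods are 1/2 · 2/9 = 1/9, 1/2 · 3/16 = 3/32; with total 59/288.
Hence P(jar A | data) = (1/9) / (59/288) = 32/59.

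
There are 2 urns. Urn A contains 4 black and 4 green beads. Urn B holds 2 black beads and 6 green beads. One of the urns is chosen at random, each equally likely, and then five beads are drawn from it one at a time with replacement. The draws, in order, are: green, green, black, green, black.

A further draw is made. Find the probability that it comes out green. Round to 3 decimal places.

0.614

The likelihood of the observed sequence under each hypothesis: P(data | urn A) = (4/8)(4/8)(4/8)(4/8)(4/8) = 0.03125; P(data | urn B) = (6/8)(6/8)(2/8)(6/8)(2/8) = 0.026367.
The prior-weighted likelihoods are 1/2 · 0.03125 = 0.015625, 1/2 · 0.026367 = 0.013184; with total 0.028809.
The posterior is then P(urn A | data) = 0.54237, P(urn B | data) = 0.45763.
Averaging over the posterior, P(green next | data) = (1/2)(0.54237) + (3/4)(0.45763) = 0.61441.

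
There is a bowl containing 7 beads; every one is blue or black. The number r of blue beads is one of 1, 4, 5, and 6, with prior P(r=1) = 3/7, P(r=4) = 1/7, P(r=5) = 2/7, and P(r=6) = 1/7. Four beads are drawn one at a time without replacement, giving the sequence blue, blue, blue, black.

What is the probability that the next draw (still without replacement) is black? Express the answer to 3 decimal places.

0.296

Compute the likelihood of the observed sequence for each case: P(data | r = 1) = (1/7)(0/6) = 0; P(data | r = 4) = (4/7)(3/6)(2/5)(3/4) = 3/35; P(data | r = 5) = (5/7)(4/6)(3/5)(2/4) = 1/7; P(data | r = 6) = (6/7)(5/6)(4/5)(1/4) = 1/7.
Multiplying each by its prior: 3/7 · 0 = 0, 1/7 · 3/35 = 3/245, 2/7 · 1/7 = 2/49, 1/7 · 1/7 = 1/49; with total 18/245.
Normalising, the posterior is P(r = 1 | data) = 0, P(r = 4 | data) = 1/6, P(r = 5 | data) = 5/9, P(r = 6 | data) = 5/18.
Averaging over the posterior, P(black next | data) = (2/3)(1/6) + (1/3)(5/9) + (0)(5/18) = 8/27.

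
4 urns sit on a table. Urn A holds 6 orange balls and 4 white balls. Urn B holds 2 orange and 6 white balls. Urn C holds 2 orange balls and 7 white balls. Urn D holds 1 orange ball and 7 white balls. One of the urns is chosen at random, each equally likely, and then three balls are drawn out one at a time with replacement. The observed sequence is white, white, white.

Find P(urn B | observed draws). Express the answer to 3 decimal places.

For each hypothesis, P(data | H) works out to: P(data | urn A) = (4/10)(4/10)(4/10) = 0.064; P(data | urn B) = (6/8)(6/8)(6/8) = 0.42188; P(data | urn C) = (7/9)(7/9)(7/9) = 0.47051; P(data | urn D) = (7/8)(7/8)(7/8) = 0.66992.
Weighting by the prior gives 1/4 · 0.064 = 0.016, 1/4 · 0.42188 = 0.10547, 1/4 · 0.47051 = 0.11763, 1/4 · 0.66992 = 0.16748; summing to 0.40658.
By Bayes' rule, P(urn B | data) = (0.10547) / (0.40658) = 0.25941.

0.259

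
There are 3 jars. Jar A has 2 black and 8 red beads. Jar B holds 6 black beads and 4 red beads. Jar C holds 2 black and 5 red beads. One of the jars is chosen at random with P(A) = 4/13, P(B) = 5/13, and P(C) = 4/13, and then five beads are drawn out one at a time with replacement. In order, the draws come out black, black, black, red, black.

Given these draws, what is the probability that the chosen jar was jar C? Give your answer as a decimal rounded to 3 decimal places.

The likelihood of the observed sequence under each hypothesis: P(data | jar A) = (2/10)(2/10)(2/10)(8/10)(2/10) = 0.00128; P(data | jar B) = (6/10)(6/10)(6/10)(4/10)(6/10) = 0.05184; P(data | jar C) = (2/7)(2/7)(2/7)(5/7)(2/7) = 0.0047599.
Weighting by the prior gives 4/13 · 0.00128 = 0.00039385, 5/13 · 0.05184 = 0.019938, 4/13 · 0.0047599 = 0.0014646; summing to 0.021797.
So P(jar C | data) = (0.0014646) / (0.021797) = 0.067193.

0.067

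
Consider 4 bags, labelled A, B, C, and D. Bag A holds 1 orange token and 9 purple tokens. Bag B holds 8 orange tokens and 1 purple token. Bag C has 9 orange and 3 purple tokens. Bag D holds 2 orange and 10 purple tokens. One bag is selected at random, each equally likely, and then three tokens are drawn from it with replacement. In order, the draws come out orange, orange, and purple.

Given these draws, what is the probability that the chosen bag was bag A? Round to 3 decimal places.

0.035

For each hypothesis, P(data | H) works out to: P(data | bag A) = (1/10)(1/10)(9/10) = 0.009; P(data | bag B) = (8/9)(8/9)(1/9) = 0.087791; P(data | bag C) = (9/12)(9/12)(3/12) = 0.14062; P(data | bag D) = (2/12)(2/12)(10/12) = 0.023148.
Weighting by the prior gives 1/4 · 0.009 = 0.00225, 1/4 · 0.087791 = 0.021948, 1/4 · 0.14062 = 0.035156, 1/4 · 0.023148 = 0.005787; with total 0.065141.
Hence P(bag A | data) = (0.00225) / (0.065141) = 0.03454.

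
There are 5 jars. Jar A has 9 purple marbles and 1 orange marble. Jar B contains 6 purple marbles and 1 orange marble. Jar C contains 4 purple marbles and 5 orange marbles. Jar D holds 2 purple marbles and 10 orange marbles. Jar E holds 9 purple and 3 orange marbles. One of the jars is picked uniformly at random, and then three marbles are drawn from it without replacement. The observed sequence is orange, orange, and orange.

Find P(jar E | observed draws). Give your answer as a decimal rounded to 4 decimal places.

The likelihood of the observed sequence under each hypothesis: P(data | jar A) = (1/10)(0/9) = 0; P(data | jar B) = (1/7)(0/6) = 0; P(data | jar C) = (5/9)(4/8)(3/7) = 0.11905; P(data | jar D) = (10/12)(9/11)(8/10) = 0.54545; P(data | jar E) = (3/12)(2/11)(1/10) = 0.0045455.
The prior-weighted likelihoods are 1/5 · 0 = 0, 1/5 · 0 = 0, 1/5 · 0.11905 = 0.02381, 1/5 · 0.54545 = 0.10909, 1/5 · 0.0045455 = 0.00090909; with total 0.13381.
Hence P(jar E | data) = (0.00090909) / (0.13381) = 0.0067939.

0.0068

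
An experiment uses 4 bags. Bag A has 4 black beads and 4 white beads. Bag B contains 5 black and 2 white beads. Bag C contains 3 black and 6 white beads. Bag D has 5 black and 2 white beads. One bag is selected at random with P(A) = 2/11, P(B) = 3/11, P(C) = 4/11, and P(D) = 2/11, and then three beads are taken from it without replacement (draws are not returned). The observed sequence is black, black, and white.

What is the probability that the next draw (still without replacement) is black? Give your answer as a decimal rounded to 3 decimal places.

0.575

Compute the likelihood of the observed sequence for each case: P(data | bag A) = (4/8)(3/7)(4/6) = 1/7; P(data | bag B) = (5/7)(4/6)(2/5) = 4/21; P(data | bag C) = (3/9)(2/8)(6/7) = 1/14; P(data | bag D) = (5/7)(4/6)(2/5) = 4/21.
The prior-weighted likelihoods are 2/11 · 1/7 = 2/77, 3/11 · 4/21 = 4/77, 4/11 · 1/14 = 2/77, 2/11 · 4/21 = 8/231; summing to 32/231.
Dividing through by the total gives posterior P(bag A | data) = 3/16, P(bag B | data) = 3/8, P(bag C | data) = 3/16, P(bag D | data) = 1/4.
Averaging over the posterior, P(black next | data) = (2/5)(3/16) + (3/4)(3/8) + (1/6)(3/16) + (3/4)(1/4) = 23/40.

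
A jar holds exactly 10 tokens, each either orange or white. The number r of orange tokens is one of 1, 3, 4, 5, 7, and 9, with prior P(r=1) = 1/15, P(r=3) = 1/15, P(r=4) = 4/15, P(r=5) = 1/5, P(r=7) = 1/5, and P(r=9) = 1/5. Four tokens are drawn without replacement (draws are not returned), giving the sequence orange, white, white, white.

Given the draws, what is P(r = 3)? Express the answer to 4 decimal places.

0.1544

Compute the likelihood of the observed sequence for each case: P(data | r = 1) = (1/10)(9/9)(8/8)(7/7) = 1/10; P(data | r = 3) = (3/10)(7/9)(6/8)(5/7) = 1/8; P(data | r = 4) = (4/10)(6/9)(5/8)(4/7) = 2/21; P(data | r = 5) = (5/10)(5/9)(4/8)(3/7) = 5/84; P(data | r = 7) = (7/10)(3/9)(2/8)(1/7) = 1/120; P(data | r = 9) = (9/10)(1/9)(0/8) = 0.
Multiplying each by its prior: 1/15 · 1/10 = 1/150, 1/15 · 1/8 = 1/120, 4/15 · 2/21 = 8/315, 1/5 · 5/84 = 1/84, 1/5 · 1/120 = 1/600, 1/5 · 0 = 0; with total 17/315.
Therefore the posterior P(r = 3 | data) = (1/120) / (17/315) = 21/136.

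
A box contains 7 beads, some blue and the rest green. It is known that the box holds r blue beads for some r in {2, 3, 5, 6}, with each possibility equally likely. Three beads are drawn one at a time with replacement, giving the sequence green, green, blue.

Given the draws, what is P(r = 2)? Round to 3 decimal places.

0.403

Compute the likelihood of the observed sequence for each case: P(data | r = 2) = (5/7)(5/7)(2/7) = 50/343; P(data | r = 3) = (4/7)(4/7)(3/7) = 48/343; P(data | r = 5) = (2/7)(2/7)(5/7) = 20/343; P(data | r = 6) = (1/7)(1/7)(6/7) = 6/343.
Multiplying each by its prior: 1/4 · 50/343 = 25/686, 1/4 · 48/343 = 12/343, 1/4 · 20/343 = 5/343, 1/4 · 6/343 = 3/686; these sum to 31/343.
By Bayes' rule, P(r = 2 | data) = (25/686) / (31/343) = 25/62.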